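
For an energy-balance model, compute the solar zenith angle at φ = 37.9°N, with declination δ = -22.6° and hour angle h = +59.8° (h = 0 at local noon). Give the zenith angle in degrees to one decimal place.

cos θ_z = sin φ sin δ + cos φ cos δ cos h = -0.236067 + 0.366445 = 0.130378.
θ_z = arccos(0.130378) = 82.5°.

θ_z = 82.5°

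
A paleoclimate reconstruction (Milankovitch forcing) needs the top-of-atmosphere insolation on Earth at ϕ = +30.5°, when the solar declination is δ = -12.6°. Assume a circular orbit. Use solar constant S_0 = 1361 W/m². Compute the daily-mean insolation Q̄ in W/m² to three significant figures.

cos h₀ = −tan(+30.5°) tan(-12.600°) = 0.1317, h₀ = 1.4387 rad.
Bracket: h₀ sin ϕ sin δ + cos ϕ cos δ sin h₀ = 1.4387×0.50754×-0.21814 + 0.86163×0.97592×0.99129 = -0.159285 + 0.833558 = 0.674273.
Q̄ = (S_0/π) × [bracket] = (1361/π) × 0.674273 = 292.1 W/m².

Q̄ ≈ 292 W/m²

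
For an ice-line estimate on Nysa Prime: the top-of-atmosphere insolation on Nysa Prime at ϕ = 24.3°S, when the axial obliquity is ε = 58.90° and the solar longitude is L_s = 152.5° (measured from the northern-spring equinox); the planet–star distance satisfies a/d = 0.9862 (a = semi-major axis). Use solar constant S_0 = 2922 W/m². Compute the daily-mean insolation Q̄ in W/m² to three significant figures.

Q̄ ≈ 540 W/m²

Solar declination: sin δ = sin ε · sin L_s = sin 58.90° × sin 152.5° = 0.39538, so δ = +23.290°.
cos h₀ = −tan(-24.3°) tan(+23.290°) = 0.1944, h₀ = 1.3752 rad.
Bracket: h₀ sin ϕ sin δ + cos ϕ cos δ sin h₀ = 1.3752×-0.41151×0.39538 + 0.91140×0.91852×0.98093 = -0.223749 + 0.821175 = 0.597426.
Inverse-square distance factor (a/d)² = 0.9862² = 0.972590.
Q̄ = (S_0/π) × 0.972590 × [bracket] = (2922/π) × 0.972590 × 0.597426 = 540.4 W/m².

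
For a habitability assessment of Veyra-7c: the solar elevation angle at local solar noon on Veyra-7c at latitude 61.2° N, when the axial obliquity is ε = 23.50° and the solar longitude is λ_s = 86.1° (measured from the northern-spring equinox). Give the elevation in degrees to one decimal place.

Solar declination: sin δ = sin ε · sin λ_s = sin 23.50° × sin 86.1° = 0.39783, so δ = +23.442°.
At local noon the hour angle is zero, so the zenith angle equals |φ − δ| = |+61.2° − (+23.442°)| = 37.758°.
Elevation = 90° − 37.758° = 52.2°.

52.2°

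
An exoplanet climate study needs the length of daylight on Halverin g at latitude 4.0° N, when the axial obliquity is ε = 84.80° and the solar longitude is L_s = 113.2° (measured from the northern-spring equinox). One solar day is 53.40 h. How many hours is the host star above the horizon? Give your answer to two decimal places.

29.41 h

Solar declination: sin δ = sin ε · sin L_s = sin 84.80° × sin 113.2° = 0.91535, so δ = +66.256°.
cos h₀ = −tan ϕ · tan δ = −tan(+4.0°) × tan(+66.256°) = -0.1590, so h₀ = 1.7304 rad = 99.15°.
Daylight = 2h₀/(2π) × 53.40 h = (1.7304/π) × 53.40 = 29.41 h.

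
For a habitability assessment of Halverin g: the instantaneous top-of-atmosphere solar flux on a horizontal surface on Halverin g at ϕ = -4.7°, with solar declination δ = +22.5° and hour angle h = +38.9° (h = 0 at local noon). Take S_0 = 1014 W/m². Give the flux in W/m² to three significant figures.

695 W/m²

cos θ_z = sin ϕ sin δ + cos ϕ cos δ cos h = -0.031357 + 0.716585 = 0.685228.
Flux = S_0 · cos θ_z = 1014 × 0.685228 = 694.8 W/m².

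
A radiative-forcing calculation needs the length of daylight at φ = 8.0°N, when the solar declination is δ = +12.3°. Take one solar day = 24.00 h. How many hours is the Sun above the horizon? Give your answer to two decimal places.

cos H₀ = −tan φ · tan δ = −tan(+8.0°) × tan(+12.300°) = -0.0306, so H₀ = 1.6014 rad = 91.76°.
Daylight = 2H₀/(2π) × 24.00 h = (1.6014/π) × 24.00 = 12.23 h.

12.23 h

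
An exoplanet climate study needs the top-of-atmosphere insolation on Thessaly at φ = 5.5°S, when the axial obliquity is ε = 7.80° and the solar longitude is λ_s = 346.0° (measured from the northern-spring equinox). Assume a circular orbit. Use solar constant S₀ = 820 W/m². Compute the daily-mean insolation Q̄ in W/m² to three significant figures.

Q̄ ≈ 261 W/m²

Solar declination: sin δ = sin ε · sin λ_s = sin 7.80° × sin 346.0° = -0.03283, so δ = -1.882°.
cos H₀ = −tan(-5.5°) tan(-1.882°) = -0.0032, H₀ = 1.5740 rad.
Bracket: H₀ sin φ sin δ + cos φ cos δ sin H₀ = 1.5740×-0.09585×-0.03283 + 0.99540×0.99946×0.99999 = 0.004953 + 0.994853 = 0.999806.
Q̄ = (S₀/π) × [bracket] = (820/π) × 0.999806 = 261.0 W/m².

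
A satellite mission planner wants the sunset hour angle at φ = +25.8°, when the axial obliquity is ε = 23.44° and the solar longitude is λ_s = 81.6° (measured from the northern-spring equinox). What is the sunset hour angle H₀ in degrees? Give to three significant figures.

Solar declination: sin δ = sin ε · sin λ_s = sin 23.44° × sin 81.6° = 0.39352, so δ = +23.174°.
cos H₀ = −tan φ · tan δ = −tan(+25.8°) × tan(+23.174°) = -0.2069, so H₀ = 1.7792 rad = 101.94°.

H₀ = 102°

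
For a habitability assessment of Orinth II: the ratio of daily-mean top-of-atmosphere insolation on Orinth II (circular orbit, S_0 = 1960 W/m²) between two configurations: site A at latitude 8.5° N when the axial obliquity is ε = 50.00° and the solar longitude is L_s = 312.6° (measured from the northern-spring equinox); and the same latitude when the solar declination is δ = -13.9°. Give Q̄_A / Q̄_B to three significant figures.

— Configuration A (ϕ=+8.5°):
Solar declination: sin δ = sin ε · sin L_s = sin 50.00° × sin 312.6° = -0.56388, so δ = -34.325°.
cos h₀ = −tan(+8.5°) tan(-34.325°) = 0.1020, h₀ = 1.4686 rad.
Bracket: h₀ sin ϕ sin δ + cos ϕ cos δ sin h₀ = 1.4686×0.14781×-0.56388 + 0.98902×0.82585×0.99478 = -0.122404 + 0.812519 = 0.690115.
Q̄ = (S_0/π) × [bracket] = (1960/π) × 0.690115 = 430.55 W/m².
— Configuration B (ϕ=+8.5°):
cos h₀ = −tan(+8.5°) tan(-13.900°) = 0.0370, h₀ = 1.5338 rad.
Bracket: h₀ sin ϕ sin δ + cos ϕ cos δ sin h₀ = 1.5338×0.14781×-0.24023 + 0.98902×0.97072×0.99932 = -0.054463 + 0.959409 = 0.904946.
Q̄ = (S_0/π) × [bracket] = (1960/π) × 0.904946 = 564.58 W/m².
Ratio Q̄_A / Q̄_B = 430.55 / 564.58 = 0.7626.

Q̄_A / Q̄_B ≈ 0.763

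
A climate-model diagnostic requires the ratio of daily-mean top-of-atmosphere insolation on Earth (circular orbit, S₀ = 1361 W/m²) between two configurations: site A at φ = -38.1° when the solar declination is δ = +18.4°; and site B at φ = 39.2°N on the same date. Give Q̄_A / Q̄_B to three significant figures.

— Configuration A (φ=-38.1°):
cos H₀ = −tan(-38.1°) tan(+18.400°) = 0.2608, H₀ = 1.3069 rad.
Bracket: H₀ sin φ sin δ + cos φ cos δ sin H₀ = 1.3069×-0.61704×0.31565 + 0.78694×0.94888×0.96538 = -0.254543 + 0.720860 = 0.466317.
Q̄ = (S₀/π) × [bracket] = (1361/π) × 0.466317 = 202.02 W/m².
— Configuration B (φ=+39.2°):
cos H₀ = −tan(+39.2°) tan(+18.400°) = -0.2713, H₀ = 1.8455 rad.
Bracket: H₀ sin φ sin δ + cos φ cos δ sin H₀ = 1.8455×0.63203×0.31565 + 0.77494×0.94888×0.96249 = 0.368178 + 0.707743 = 1.075921.
Q̄ = (S₀/π) × [bracket] = (1361/π) × 1.075921 = 466.11 W/m².
Ratio Q̄_A / Q̄_B = 202.02 / 466.11 = 0.4334.

Q̄_A / Q̄_B ≈ 0.433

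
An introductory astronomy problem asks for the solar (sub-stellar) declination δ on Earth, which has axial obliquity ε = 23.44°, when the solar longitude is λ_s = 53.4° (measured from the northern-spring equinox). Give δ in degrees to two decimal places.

δ = +18.62°

sin δ = sin ε · sin λ_s = sin 23.44° × sin 53.4° = 0.319352.
δ = arcsin(0.319352) = +18.62°.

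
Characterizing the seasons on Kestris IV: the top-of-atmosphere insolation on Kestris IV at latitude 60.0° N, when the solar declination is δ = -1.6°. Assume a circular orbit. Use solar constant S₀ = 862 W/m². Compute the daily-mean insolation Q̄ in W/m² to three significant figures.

Q̄ ≈ 127 W/m²

cos H₀ = −tan(+60.0°) tan(-1.600°) = 0.0484, H₀ = 1.5224 rad.
Bracket: H₀ sin φ sin δ + cos φ cos δ sin H₀ = 1.5224×0.86603×-0.02792 + 0.50000×0.99961×0.99883 = -0.036811 + 0.499220 = 0.462409.
Q̄ = (S₀/π) × [bracket] = (862/π) × 0.462409 = 126.9 W/m².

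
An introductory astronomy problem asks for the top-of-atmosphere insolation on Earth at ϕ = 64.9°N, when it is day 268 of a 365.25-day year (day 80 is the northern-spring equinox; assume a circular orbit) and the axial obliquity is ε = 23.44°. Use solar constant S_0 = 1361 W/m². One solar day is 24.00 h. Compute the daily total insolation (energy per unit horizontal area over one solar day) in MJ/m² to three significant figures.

14.0 MJ/m²

Solar longitude: L_s = 360° × (268 − 80)/365.25 = 185.298°.
sin δ = sin 23.44° × sin 185.298° = -0.03673, so δ = -2.105°.
cos h₀ = −tan(+64.9°) tan(-2.105°) = 0.0785, h₀ = 1.4923 rad.
Bracket: h₀ sin ϕ sin δ + cos ϕ cos δ sin h₀ = 1.4923×0.90557×-0.03673 + 0.42420×0.99933×0.99692 = -0.049636 + 0.422610 = 0.372974.
Q̄ = (S_0/π) × [bracket] = (1361/π) × 0.372974 = 161.58 W/m².
Daily total = Q̄ × 24.00 h × 3600 s/h = 161.58 × 24.00 × 3600 / 10⁶ = 13.96 MJ/m².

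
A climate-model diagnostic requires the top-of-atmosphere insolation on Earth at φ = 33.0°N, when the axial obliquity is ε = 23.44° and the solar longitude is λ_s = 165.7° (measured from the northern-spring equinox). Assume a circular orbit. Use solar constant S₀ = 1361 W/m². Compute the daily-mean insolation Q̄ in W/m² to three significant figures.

Q̄ ≈ 399 W/m²

Solar declination: sin δ = sin ε · sin λ_s = sin 23.44° × sin 165.7° = 0.09825, so δ = +5.639°.
cos H₀ = −tan(+33.0°) tan(+5.639°) = -0.0641, H₀ = 1.6350 rad.
Bracket: H₀ sin φ sin δ + cos φ cos δ sin H₀ = 1.6350×0.54464×0.09825 + 0.83867×0.99516×0.99794 = 0.087490 + 0.832892 = 0.920382.
Q̄ = (S₀/π) × [bracket] = (1361/π) × 0.920382 = 398.7 W/m².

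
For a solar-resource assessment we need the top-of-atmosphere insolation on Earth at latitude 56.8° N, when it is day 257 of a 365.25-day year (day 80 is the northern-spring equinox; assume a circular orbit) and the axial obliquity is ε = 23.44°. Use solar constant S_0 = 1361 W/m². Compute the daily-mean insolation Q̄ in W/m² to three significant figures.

Q̄ ≈ 259 W/m²

Solar longitude: L_s = 360° × (257 − 80)/365.25 = 174.456°.
sin δ = sin 23.44° × sin 174.456° = 0.03843, so δ = +2.203°.
cos h₀ = −tan(+56.8°) tan(+2.203°) = -0.0588, h₀ = 1.6296 rad.
Bracket: h₀ sin ϕ sin δ + cos ϕ cos δ sin h₀ = 1.6296×0.83676×0.03843 + 0.54756×0.99926×0.99827 = 0.052403 + 0.546208 = 0.598611.
Q̄ = (S_0/π) × [bracket] = (1361/π) × 0.598611 = 259.3 W/m².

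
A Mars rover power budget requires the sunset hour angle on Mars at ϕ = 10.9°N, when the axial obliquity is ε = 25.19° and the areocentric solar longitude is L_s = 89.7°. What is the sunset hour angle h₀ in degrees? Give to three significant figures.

sin δ = sin 25.19° × sin 89.7° = 0.42562, so δ = +25.190°.
cos h₀ = −tan ϕ · tan δ = −tan(+10.9°) × tan(+25.190°) = -0.0906, so h₀ = 1.6615 rad = 95.20°.

h₀ = 95.2°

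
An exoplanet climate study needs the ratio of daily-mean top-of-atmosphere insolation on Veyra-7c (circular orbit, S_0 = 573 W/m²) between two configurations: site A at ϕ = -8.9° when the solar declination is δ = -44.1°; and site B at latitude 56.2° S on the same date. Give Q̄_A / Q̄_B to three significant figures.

— Configuration A (ϕ=-8.9°):
cos h₀ = −tan(-8.9°) tan(-44.100°) = -0.1518, h₀ = 1.7231 rad.
Bracket: h₀ sin ϕ sin δ + cos ϕ cos δ sin h₀ = 1.7231×-0.15471×-0.69591 + 0.98796×0.71813×0.98842 = 0.185516 + 0.701268 = 0.886784.
Q̄ = (S_0/π) × [bracket] = (573/π) × 0.886784 = 161.74 W/m².
— Configuration B (ϕ=-56.2°):
cos h₀ = −tan(-56.2°) tan(-44.100°) = -1.4476 ≤ −1 ⇒ polar day, h₀ = π.
Bracket: h₀ sin ϕ sin δ + cos ϕ cos δ sin h₀ = 3.1416×-0.83098×-0.69591 + 0.55630×0.71813×0.00000 = 1.816747 + 0.000000 = 1.816747.
Q̄ = (S_0/π) × [bracket] = (573/π) × 1.816747 = 331.36 W/m².
Ratio Q̄_A / Q̄_B = 161.74 / 331.36 = 0.4881.

Q̄_A / Q̄_B ≈ 0.488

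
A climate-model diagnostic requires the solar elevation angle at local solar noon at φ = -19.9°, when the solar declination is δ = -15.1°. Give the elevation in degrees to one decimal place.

At local noon the hour angle is zero, so the zenith angle equals |φ − δ| = |-19.9° − (-15.100°)| = 4.800°.
Elevation = 90° − 4.800° = 85.2°.

85.2°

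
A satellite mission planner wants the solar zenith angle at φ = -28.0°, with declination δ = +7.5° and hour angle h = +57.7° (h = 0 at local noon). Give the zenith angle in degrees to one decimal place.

θ_z = 66.0°

cos θ_z = sin φ sin δ + cos φ cos δ cos h = -0.061278 + 0.467769 = 0.406491.
θ_z = arccos(0.406491) = 66.0°.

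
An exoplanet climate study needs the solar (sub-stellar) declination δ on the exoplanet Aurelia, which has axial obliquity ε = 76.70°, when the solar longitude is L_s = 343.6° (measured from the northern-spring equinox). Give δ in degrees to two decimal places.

δ = -15.95°

sin δ = sin ε · sin L_s = sin 76.70° × sin 343.6° = -0.274769.
δ = arcsin(-0.274769) = -15.95°.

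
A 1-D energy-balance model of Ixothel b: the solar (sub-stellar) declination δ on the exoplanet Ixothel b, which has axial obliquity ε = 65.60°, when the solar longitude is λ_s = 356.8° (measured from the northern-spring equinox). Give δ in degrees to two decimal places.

sin δ = sin ε · sin λ_s = sin 65.60° × sin 356.8° = -0.050836.
δ = arcsin(-0.050836) = -2.91°.

δ = -2.91°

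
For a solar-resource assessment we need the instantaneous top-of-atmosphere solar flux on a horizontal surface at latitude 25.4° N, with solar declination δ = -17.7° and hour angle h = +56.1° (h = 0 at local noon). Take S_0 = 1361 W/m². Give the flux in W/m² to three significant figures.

476 W/m²

cos θ_z = sin ϕ sin δ + cos ϕ cos δ cos h = -0.130410 + 0.479980 = 0.349570.
Flux = S_0 · cos θ_z = 1361 × 0.349570 = 475.8 W/m².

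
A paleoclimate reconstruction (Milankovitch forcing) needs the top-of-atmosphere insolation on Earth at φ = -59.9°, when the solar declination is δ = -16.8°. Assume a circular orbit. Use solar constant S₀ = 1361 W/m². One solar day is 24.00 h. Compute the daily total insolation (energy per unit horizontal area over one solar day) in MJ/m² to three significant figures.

35.2 MJ/m²

cos H₀ = −tan(-59.9°) tan(-16.800°) = -0.5208, H₀ = 2.1186 rad.
Bracket: H₀ sin φ sin δ + cos φ cos δ sin H₀ = 2.1186×-0.86515×-0.28903 + 0.50151×0.95732×0.85366 = 0.529765 + 0.409847 = 0.939612.
Q̄ = (S₀/π) × [bracket] = (1361/π) × 0.939612 = 407.06 W/m².
Daily total = Q̄ × 24.00 h × 3600 s/h = 407.06 × 24.00 × 3600 / 10⁶ = 35.17 MJ/m².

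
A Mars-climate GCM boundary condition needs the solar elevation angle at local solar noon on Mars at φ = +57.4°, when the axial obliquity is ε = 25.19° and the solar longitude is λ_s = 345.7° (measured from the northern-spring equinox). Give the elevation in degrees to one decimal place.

26.6°

Solar declination: sin δ = sin ε · sin λ_s = sin 25.19° × sin 345.7° = -0.10513, so δ = -6.035°.
At local noon the hour angle is zero, so the zenith angle equals |φ − δ| = |+57.4° − (-6.035°)| = 63.435°.
Elevation = 90° − 63.435° = 26.6°.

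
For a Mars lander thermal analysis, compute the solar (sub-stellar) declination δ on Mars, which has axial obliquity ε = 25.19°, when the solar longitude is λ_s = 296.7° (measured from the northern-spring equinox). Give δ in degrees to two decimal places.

sin δ = sin ε · sin λ_s = sin 25.19° × sin 296.7° = -0.380238.
δ = arcsin(-0.380238) = -22.35°.

δ = -22.35°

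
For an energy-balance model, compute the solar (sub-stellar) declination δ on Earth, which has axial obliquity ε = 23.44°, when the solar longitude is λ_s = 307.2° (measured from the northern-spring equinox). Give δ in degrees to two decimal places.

δ = -18.47°

sin δ = sin ε · sin λ_s = sin 23.44° × sin 307.2° = -0.316850.
δ = arcsin(-0.316850) = -18.47°.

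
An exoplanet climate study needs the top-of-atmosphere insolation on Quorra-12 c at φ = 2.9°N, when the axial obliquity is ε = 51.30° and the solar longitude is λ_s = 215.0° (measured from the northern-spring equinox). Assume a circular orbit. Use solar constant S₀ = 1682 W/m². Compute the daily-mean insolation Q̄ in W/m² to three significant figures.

Solar declination: sin δ = sin ε · sin λ_s = sin 51.30° × sin 215.0° = -0.44764, so δ = -26.592°.
cos H₀ = −tan(+2.9°) tan(-26.592°) = 0.0254, H₀ = 1.5454 rad.
Bracket: H₀ sin φ sin δ + cos φ cos δ sin H₀ = 1.5454×0.05059×-0.44764 + 0.99872×0.89422×0.99968 = -0.034997 + 0.892790 = 0.857793.
Q̄ = (S₀/π) × [bracket] = (1682/π) × 0.857793 = 459.3 W/m².

Q̄ ≈ 459 W/m²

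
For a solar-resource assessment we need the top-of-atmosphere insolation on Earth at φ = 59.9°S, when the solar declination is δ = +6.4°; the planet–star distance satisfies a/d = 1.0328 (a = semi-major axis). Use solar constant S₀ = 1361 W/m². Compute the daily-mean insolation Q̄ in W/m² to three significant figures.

Q̄ ≈ 165 W/m²

cos H₀ = −tan(-59.9°) tan(+6.400°) = 0.1935, H₀ = 1.3761 rad.
Bracket: H₀ sin φ sin δ + cos φ cos δ sin H₀ = 1.3761×-0.86515×0.11147 + 0.50151×0.99377×0.98110 = -0.132709 + 0.488966 = 0.356257.
Inverse-square distance factor (a/d)² = 1.0328² = 1.066676.
Q̄ = (S₀/π) × 1.066676 × [bracket] = (1361/π) × 1.066676 × 0.356257 = 164.6 W/m².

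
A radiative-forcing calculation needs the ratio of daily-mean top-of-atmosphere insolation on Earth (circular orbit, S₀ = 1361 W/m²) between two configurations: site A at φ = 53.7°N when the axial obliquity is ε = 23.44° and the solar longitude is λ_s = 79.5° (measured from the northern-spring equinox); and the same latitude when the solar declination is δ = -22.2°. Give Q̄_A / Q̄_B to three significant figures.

Q̄_A / Q̄_B ≈ 7.23

— Configuration A (φ=+53.7°):
Solar declination: sin δ = sin ε · sin λ_s = sin 23.44° × sin 79.5° = 0.39113, so δ = +23.025°.
cos H₀ = −tan(+53.7°) tan(+23.025°) = -0.5785, H₀ = 2.1877 rad.
Bracket: H₀ sin φ sin δ + cos φ cos δ sin H₀ = 2.1877×0.80593×0.39113 + 0.59201×0.92034×0.81565 = 0.689614 + 0.444407 = 1.134021.
Q̄ = (S₀/π) × [bracket] = (1361/π) × 1.134021 = 491.28 W/m².
— Configuration B (φ=+53.7°):
cos H₀ = −tan(+53.7°) tan(-22.200°) = 0.5556, H₀ = 0.9818 rad.
Bracket: H₀ sin φ sin δ + cos φ cos δ sin H₀ = 0.9818×0.80593×-0.37784 + 0.59201×0.92587×0.83148 = -0.298970 + 0.455754 = 0.156784.
Q̄ = (S₀/π) × [bracket] = (1361/π) × 0.156784 = 67.922 W/m².
Ratio Q̄_A / Q̄_B = 491.28 / 67.922 = 7.233.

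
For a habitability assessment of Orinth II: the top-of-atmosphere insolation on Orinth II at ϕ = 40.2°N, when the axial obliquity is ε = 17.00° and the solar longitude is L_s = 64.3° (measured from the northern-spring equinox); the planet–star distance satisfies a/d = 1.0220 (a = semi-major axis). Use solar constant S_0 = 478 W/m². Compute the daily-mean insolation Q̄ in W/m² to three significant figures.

Q̄ ≈ 163 W/m²

Solar declination: sin δ = sin ε · sin L_s = sin 17.00° × sin 64.3° = 0.26345, so δ = +15.275°.
cos h₀ = −tan(+40.2°) tan(+15.275°) = -0.2308, h₀ = 1.8037 rad.
Bracket: h₀ sin ϕ sin δ + cos ϕ cos δ sin h₀ = 1.8037×0.64546×0.26345 + 0.76380×0.96467×0.97300 = 0.306713 + 0.716921 = 1.023634.
Inverse-square distance factor (a/d)² = 1.0220² = 1.044484.
Q̄ = (S_0/π) × 1.044484 × [bracket] = (478/π) × 1.044484 × 1.023634 = 162.7 W/m².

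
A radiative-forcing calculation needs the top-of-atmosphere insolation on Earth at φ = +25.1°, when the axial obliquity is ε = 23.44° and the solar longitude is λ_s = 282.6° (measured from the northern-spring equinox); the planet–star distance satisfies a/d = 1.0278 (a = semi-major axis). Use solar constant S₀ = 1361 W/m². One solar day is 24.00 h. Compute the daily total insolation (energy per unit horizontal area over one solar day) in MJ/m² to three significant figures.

Solar declination: sin δ = sin ε · sin λ_s = sin 23.44° × sin 282.6° = -0.38821, so δ = -22.843°.
cos H₀ = −tan(+25.1°) tan(-22.843°) = 0.1973, H₀ = 1.3722 rad.
Bracket: H₀ sin φ sin δ + cos φ cos δ sin H₀ = 1.3722×0.42420×-0.38821 + 0.90557×0.92157×0.98034 = -0.225972 + 0.818139 = 0.592167.
Inverse-square distance factor (a/d)² = 1.0278² = 1.056373.
Q̄ = (S₀/π) × 1.056373 × [bracket] = (1361/π) × 1.056373 × 0.592167 = 271.00 W/m².
Daily total = Q̄ × 24.00 h × 3600 s/h = 271.00 × 24.00 × 3600 / 10⁶ = 23.41 MJ/m².

23.4 MJ/m²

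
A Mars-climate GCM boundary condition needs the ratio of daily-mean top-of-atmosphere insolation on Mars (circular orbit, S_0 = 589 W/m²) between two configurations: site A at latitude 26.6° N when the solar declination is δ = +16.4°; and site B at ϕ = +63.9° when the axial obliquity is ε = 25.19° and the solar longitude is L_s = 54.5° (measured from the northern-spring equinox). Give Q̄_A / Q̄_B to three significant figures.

— Configuration A (ϕ=+26.6°):
cos h₀ = −tan(+26.6°) tan(+16.400°) = -0.1474, h₀ = 1.7187 rad.
Bracket: h₀ sin ϕ sin δ + cos ϕ cos δ sin h₀ = 1.7187×0.44776×0.28234 + 0.89415×0.95931×0.98908 = 0.217279 + 0.848400 = 1.065679.
Q̄ = (S_0/π) × [bracket] = (589/π) × 1.065679 = 199.80 W/m².
— Configuration B (ϕ=+63.9°):
Solar declination: sin δ = sin ε · sin L_s = sin 25.19° × sin 54.5° = 0.34650, so δ = +20.274°.
cos h₀ = −tan(+63.9°) tan(+20.274°) = -0.7540, h₀ = 2.4250 rad.
Bracket: h₀ sin ϕ sin δ + cos ϕ cos δ sin h₀ = 2.4250×0.89803×0.34650 + 0.43994×0.93805×0.65685 = 0.754581 + 0.271073 = 1.025654.
Q̄ = (S_0/π) × [bracket] = (589/π) × 1.025654 = 192.29 W/m².
Ratio Q̄_A / Q̄_B = 199.80 / 192.29 = 1.039.

Q̄_A / Q̄_B ≈ 1.04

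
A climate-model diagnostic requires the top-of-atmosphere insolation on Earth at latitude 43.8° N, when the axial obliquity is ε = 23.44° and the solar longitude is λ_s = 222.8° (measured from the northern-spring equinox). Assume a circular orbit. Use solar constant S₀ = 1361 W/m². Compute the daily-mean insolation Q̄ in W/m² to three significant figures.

Q̄ ≈ 185 W/m²

Solar declination: sin δ = sin ε · sin λ_s = sin 23.44° × sin 222.8° = -0.27027, so δ = -15.681°.
cos H₀ = −tan(+43.8°) tan(-15.681°) = 0.2692, H₀ = 1.2982 rad.
Bracket: H₀ sin φ sin δ + cos φ cos δ sin H₀ = 1.2982×0.69214×-0.27027 + 0.72176×0.96278×0.96308 = -0.242847 + 0.669241 = 0.426394.
Q̄ = (S₀/π) × [bracket] = (1361/π) × 0.426394 = 184.7 W/m².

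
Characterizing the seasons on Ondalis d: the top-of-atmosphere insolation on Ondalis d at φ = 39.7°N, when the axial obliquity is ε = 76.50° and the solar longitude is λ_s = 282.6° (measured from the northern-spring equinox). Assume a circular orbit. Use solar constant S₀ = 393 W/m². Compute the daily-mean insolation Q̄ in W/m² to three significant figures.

Q̄ ≈ 0.00 W/m²

Solar declination: sin δ = sin ε · sin λ_s = sin 76.50° × sin 282.6° = -0.94895, so δ = -71.614°.
cos H₀ = −tan(+39.7°) tan(-71.614°) = 2.4977 ≥ 1 ⇒ polar night, H₀ = 0 and Q̄ = 0.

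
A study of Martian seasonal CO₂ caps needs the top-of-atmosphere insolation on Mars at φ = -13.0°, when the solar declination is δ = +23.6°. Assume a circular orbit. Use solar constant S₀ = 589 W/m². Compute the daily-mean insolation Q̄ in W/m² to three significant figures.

cos H₀ = −tan(-13.0°) tan(+23.600°) = 0.1009, H₀ = 1.4698 rad.
Bracket: H₀ sin φ sin δ + cos φ cos δ sin H₀ = 1.4698×-0.22495×0.40035 + 0.97437×0.91636×0.99490 = -0.132368 + 0.888320 = 0.755952.
Q̄ = (S₀/π) × [bracket] = (589/π) × 0.755952 = 141.7 W/m².

Q̄ ≈ 142 W/m²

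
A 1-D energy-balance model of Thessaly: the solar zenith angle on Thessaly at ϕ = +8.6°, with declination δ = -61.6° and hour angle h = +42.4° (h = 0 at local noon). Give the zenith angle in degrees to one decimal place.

cos θ_z = sin ϕ sin δ + cos ϕ cos δ cos h = -0.131539 + 0.347278 = 0.215739.
θ_z = arccos(0.215739) = 77.5°.

θ_z = 77.5°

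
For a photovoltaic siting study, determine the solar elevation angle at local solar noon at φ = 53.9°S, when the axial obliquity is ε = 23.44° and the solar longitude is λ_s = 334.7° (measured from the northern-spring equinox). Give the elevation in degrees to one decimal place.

45.9°

Solar declination: sin δ = sin ε · sin λ_s = sin 23.44° × sin 334.7° = -0.17000, so δ = -9.788°.
At local noon the hour angle is zero, so the zenith angle equals |φ − δ| = |-53.9° − (-9.788°)| = 44.112°.
Elevation = 90° − 44.112° = 45.9°.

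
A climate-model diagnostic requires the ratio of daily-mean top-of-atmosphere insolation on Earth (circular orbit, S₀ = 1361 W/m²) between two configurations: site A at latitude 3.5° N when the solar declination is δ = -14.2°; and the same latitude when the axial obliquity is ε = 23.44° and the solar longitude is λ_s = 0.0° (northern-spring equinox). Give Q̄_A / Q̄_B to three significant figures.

Q̄_A / Q̄_B ≈ 0.946

— Configuration A (φ=+3.5°):
cos H₀ = −tan(+3.5°) tan(-14.200°) = 0.0155, H₀ = 1.5553 rad.
Bracket: H₀ sin φ sin δ + cos φ cos δ sin H₀ = 1.5553×0.06105×-0.24531 + 0.99813×0.96945×0.99988 = -0.023292 + 0.967521 = 0.944229.
Q̄ = (S₀/π) × [bracket] = (1361/π) × 0.944229 = 409.06 W/m².
— Configuration B (φ=+3.5°):
Solar declination: sin δ = sin ε · sin λ_s = sin 23.44° × sin 0.0° = 0.00000, so δ = +0.000°.
cos H₀ = −tan(+3.5°) tan(+0.000°) = -0.0000, H₀ = 1.5708 rad.
Bracket: H₀ sin φ sin δ + cos φ cos δ sin H₀ = 1.5708×0.06105×0.00000 + 0.99813×1.00000×1.00000 = 0.000000 + 0.998130 = 0.998130.
Q̄ = (S₀/π) × [bracket] = (1361/π) × 0.998130 = 432.41 W/m².
Ratio Q̄_A / Q̄_B = 409.06 / 432.41 = 0.9460.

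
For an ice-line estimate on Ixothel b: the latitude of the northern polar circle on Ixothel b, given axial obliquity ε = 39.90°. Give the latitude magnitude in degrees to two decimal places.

50.10°

The polar circle is the lowest latitude that experiences at least one full rotation of continuous daylight at the northern-summer solstice; it lies at |ϕ| = 90° − ε = 90° − 39.90° = 50.10°.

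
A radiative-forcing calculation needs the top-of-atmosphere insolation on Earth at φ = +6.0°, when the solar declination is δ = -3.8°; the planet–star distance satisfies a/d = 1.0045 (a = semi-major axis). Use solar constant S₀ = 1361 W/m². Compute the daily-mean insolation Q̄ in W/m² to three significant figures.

cos H₀ = −tan(+6.0°) tan(-3.800°) = 0.0070, H₀ = 1.5638 rad.
Bracket: H₀ sin φ sin δ + cos φ cos δ sin H₀ = 1.5638×0.10453×-0.06627 + 0.99452×0.99780×0.99998 = -0.010833 + 0.992312 = 0.981479.
Inverse-square distance factor (a/d)² = 1.0045² = 1.009020.
Q̄ = (S₀/π) × 1.009020 × [bracket] = (1361/π) × 1.009020 × 0.981479 = 429.0 W/m².

Q̄ ≈ 429 W/m²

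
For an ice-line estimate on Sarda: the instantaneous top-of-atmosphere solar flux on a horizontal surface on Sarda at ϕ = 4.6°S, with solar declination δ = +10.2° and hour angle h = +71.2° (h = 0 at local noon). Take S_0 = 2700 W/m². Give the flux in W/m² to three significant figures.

cos θ_z = sin ϕ sin δ + cos ϕ cos δ cos h = -0.014202 + 0.316151 = 0.301949.
Flux = S_0 · cos θ_z = 2700 × 0.301949 = 815.3 W/m².

815 W/m²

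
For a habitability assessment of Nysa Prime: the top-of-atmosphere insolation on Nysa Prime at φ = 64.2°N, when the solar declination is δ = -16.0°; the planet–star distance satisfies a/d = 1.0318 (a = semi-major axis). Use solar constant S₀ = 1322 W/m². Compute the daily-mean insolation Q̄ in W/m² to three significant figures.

Q̄ ≈ 46.9 W/m²

cos H₀ = −tan(+64.2°) tan(-16.000°) = 0.5932, H₀ = 0.9358 rad.
Bracket: H₀ sin φ sin δ + cos φ cos δ sin H₀ = 0.9358×0.90032×-0.27564 + 0.43523×0.96126×0.80508 = -0.232232 + 0.336821 = 0.104589.
Inverse-square distance factor (a/d)² = 1.0318² = 1.064611.
Q̄ = (S₀/π) × 1.064611 × [bracket] = (1322/π) × 1.064611 × 0.104589 = 46.86 W/m².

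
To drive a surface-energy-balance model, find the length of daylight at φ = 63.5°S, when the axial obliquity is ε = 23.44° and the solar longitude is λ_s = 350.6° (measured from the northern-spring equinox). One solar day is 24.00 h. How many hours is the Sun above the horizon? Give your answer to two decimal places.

Solar declination: sin δ = sin ε · sin λ_s = sin 23.44° × sin 350.6° = -0.06497, so δ = -3.725°.
cos H₀ = −tan φ · tan δ = −tan(-63.5°) × tan(-3.725°) = -0.1306, so H₀ = 1.7018 rad = 97.50°.
Daylight = 2H₀/(2π) × 24.00 h = (1.7018/π) × 24.00 = 13.00 h.

13.00 h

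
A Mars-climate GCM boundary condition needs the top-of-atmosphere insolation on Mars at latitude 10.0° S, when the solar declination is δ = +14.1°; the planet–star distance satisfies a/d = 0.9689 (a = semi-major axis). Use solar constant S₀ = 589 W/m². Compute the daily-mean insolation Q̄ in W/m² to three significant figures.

Q̄ ≈ 157 W/m²

cos H₀ = −tan(-10.0°) tan(+14.100°) = 0.0443, H₀ = 1.5265 rad.
Bracket: H₀ sin φ sin δ + cos φ cos δ sin H₀ = 1.5265×-0.17365×0.24362 + 0.98481×0.96987×0.99902 = -0.064578 + 0.954202 = 0.889624.
Inverse-square distance factor (a/d)² = 0.9689² = 0.938767.
Q̄ = (S₀/π) × 0.938767 × [bracket] = (589/π) × 0.938767 × 0.889624 = 156.6 W/m².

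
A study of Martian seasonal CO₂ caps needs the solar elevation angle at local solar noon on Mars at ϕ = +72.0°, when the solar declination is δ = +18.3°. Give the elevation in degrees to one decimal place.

At local noon the hour angle is zero, so the zenith angle equals |ϕ − δ| = |+72.0° − (+18.300°)| = 53.700°.
Elevation = 90° − 53.700° = 36.3°.

36.3°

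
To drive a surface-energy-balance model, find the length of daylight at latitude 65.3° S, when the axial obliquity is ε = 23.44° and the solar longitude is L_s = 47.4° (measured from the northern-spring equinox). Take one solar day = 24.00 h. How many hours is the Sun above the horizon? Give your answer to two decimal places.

6.43 h

Solar declination: sin δ = sin ε · sin L_s = sin 23.44° × sin 47.4° = 0.29281, so δ = +17.026°.
cos h₀ = −tan ϕ · tan δ = −tan(-65.3°) × tan(+17.026°) = 0.6658, so h₀ = 0.8422 rad = 48.26°.
Daylight = 2h₀/(2π) × 24.00 h = (0.8422/π) × 24.00 = 6.43 h.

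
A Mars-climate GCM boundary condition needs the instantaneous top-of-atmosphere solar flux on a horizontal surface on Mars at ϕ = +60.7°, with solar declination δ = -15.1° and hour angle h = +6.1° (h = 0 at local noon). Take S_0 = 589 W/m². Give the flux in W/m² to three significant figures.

143 W/m²

cos θ_z = sin ϕ sin δ + cos ϕ cos δ cos h = -0.227178 + 0.469810 = 0.242632.
Flux = S_0 · cos θ_z = 589 × 0.242632 = 142.9 W/m².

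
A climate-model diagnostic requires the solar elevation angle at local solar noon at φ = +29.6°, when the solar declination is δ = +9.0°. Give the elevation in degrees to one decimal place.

At local noon the hour angle is zero, so the zenith angle equals |φ − δ| = |+29.6° − (+9.000°)| = 20.600°.
Elevation = 90° − 20.600° = 69.4°.

69.4°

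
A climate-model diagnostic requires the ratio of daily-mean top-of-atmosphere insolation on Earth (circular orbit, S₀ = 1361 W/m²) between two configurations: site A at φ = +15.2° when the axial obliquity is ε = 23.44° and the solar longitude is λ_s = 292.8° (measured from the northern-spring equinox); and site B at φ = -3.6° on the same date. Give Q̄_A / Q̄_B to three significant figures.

Q̄_A / Q̄_B ≈ 0.779

— Configuration A (φ=+15.2°):
Solar declination: sin δ = sin ε · sin λ_s = sin 23.44° × sin 292.8° = -0.36671, so δ = -21.513°.
cos H₀ = −tan(+15.2°) tan(-21.513°) = 0.1071, H₀ = 1.4635 rad.
Bracket: H₀ sin φ sin δ + cos φ cos δ sin H₀ = 1.4635×0.26219×-0.36671 + 0.96502×0.93034×0.99425 = -0.140712 + 0.892634 = 0.751922.
Q̄ = (S₀/π) × [bracket] = (1361/π) × 0.751922 = 325.75 W/m².
— Configuration B (φ=-3.6°):
cos H₀ = −tan(-3.6°) tan(-21.513°) = -0.0248, H₀ = 1.5956 rad.
Bracket: H₀ sin φ sin δ + cos φ cos δ sin H₀ = 1.5956×-0.06279×-0.36671 + 0.99803×0.93034×0.99969 = 0.036740 + 0.928219 = 0.964959.
Q̄ = (S₀/π) × [bracket] = (1361/π) × 0.964959 = 418.04 W/m².
Ratio Q̄_A / Q̄_B = 325.75 / 418.04 = 0.7792.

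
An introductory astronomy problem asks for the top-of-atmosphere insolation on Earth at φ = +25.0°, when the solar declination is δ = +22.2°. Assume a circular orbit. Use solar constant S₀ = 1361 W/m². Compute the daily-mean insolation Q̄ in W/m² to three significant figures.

cos H₀ = −tan(+25.0°) tan(+22.200°) = -0.1903, H₀ = 1.7623 rad.
Bracket: H₀ sin φ sin δ + cos φ cos δ sin H₀ = 1.7623×0.42262×0.37784 + 0.90631×0.92587×0.98173 = 0.281409 + 0.823794 = 1.105203.
Q̄ = (S₀/π) × [bracket] = (1361/π) × 1.105203 = 478.8 W/m².

Q̄ ≈ 479 W/m²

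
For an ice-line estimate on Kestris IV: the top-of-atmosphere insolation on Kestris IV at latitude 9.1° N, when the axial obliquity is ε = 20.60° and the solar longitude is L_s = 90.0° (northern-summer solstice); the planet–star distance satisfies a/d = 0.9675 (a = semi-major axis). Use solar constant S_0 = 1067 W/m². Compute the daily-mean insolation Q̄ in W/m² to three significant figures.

Q̄ ≈ 322 W/m²

Solar declination: sin δ = sin ε · sin L_s = sin 20.60° × sin 90.0° = 0.35184, so δ = +20.600°.
cos h₀ = −tan(+9.1°) tan(+20.600°) = -0.0602, h₀ = 1.6310 rad.
Bracket: h₀ sin ϕ sin δ + cos ϕ cos δ sin h₀ = 1.6310×0.15816×0.35184 + 0.98741×0.93606×0.99819 = 0.090760 + 0.922602 = 1.013362.
Inverse-square distance factor (a/d)² = 0.9675² = 0.936056.
Q̄ = (S_0/π) × 0.936056 × [bracket] = (1067/π) × 0.936056 × 1.013362 = 322.2 W/m².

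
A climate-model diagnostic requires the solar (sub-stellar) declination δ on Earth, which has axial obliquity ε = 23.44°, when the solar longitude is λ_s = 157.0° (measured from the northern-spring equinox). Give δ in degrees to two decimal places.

sin δ = sin ε · sin λ_s = sin 23.44° × sin 157.0° = 0.155428.
δ = arcsin(0.155428) = +8.94°.

δ = +8.94°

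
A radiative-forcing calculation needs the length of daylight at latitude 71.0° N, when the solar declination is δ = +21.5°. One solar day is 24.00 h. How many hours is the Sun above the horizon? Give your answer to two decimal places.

Sunrise equation: cos h₀ = −tan ϕ · tan δ = -1.1440 ≤ −1, so the Sun never sets (polar day) and h₀ = π.
Daylight = 2h₀/(2π) × 24.00 h = (3.1416/π) × 24.00 = 24.00 h.

24.00 h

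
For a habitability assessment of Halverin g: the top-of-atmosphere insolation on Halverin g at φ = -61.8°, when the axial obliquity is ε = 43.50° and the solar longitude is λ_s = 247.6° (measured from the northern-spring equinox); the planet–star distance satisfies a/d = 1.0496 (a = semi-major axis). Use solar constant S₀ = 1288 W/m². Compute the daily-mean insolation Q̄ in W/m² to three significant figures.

Q̄ ≈ 796 W/m²

Solar declination: sin δ = sin ε · sin λ_s = sin 43.50° × sin 247.6° = -0.63642, so δ = -39.525°.
cos H₀ = −tan(-61.8°) tan(-39.525°) = -1.5388 ≤ −1 ⇒ polar day, H₀ = π.
Bracket: H₀ sin φ sin δ + cos φ cos δ sin H₀ = 3.1416×-0.88130×-0.63642 + 0.47255×0.77135×0.00000 = 1.762051 + 0.000000 = 1.762051.
Inverse-square distance factor (a/d)² = 1.0496² = 1.101660.
Q̄ = (S₀/π) × 1.101660 × [bracket] = (1288/π) × 1.101660 × 1.762051 = 795.9 W/m².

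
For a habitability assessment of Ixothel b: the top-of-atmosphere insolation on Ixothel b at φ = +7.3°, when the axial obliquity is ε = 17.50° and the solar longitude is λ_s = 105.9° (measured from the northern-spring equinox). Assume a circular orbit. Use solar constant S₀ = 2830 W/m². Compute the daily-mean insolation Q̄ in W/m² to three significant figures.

Solar declination: sin δ = sin ε · sin λ_s = sin 17.50° × sin 105.9° = 0.28920, so δ = +16.810°.
cos H₀ = −tan(+7.3°) tan(+16.810°) = -0.0387, H₀ = 1.6095 rad.
Bracket: H₀ sin φ sin δ + cos φ cos δ sin H₀ = 1.6095×0.12706×0.28920 + 0.99189×0.95727×0.99925 = 0.059142 + 0.948794 = 1.007936.
Q̄ = (S₀/π) × [bracket] = (2830/π) × 1.007936 = 908.0 W/m².

Q̄ ≈ 908 W/m²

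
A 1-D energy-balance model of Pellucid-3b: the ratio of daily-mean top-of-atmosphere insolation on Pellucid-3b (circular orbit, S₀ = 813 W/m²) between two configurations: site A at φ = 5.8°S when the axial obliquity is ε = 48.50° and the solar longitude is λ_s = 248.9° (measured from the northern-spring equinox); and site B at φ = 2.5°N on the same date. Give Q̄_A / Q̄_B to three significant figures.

— Configuration A (φ=-5.8°):
Solar declination: sin δ = sin ε · sin λ_s = sin 48.50° × sin 248.9° = -0.69874, so δ = -44.326°.
cos H₀ = −tan(-5.8°) tan(-44.326°) = -0.0992, H₀ = 1.6702 rad.
Bracket: H₀ sin φ sin δ + cos φ cos δ sin H₀ = 1.6702×-0.10106×-0.69874 + 0.99488×0.71537×0.99507 = 0.117941 + 0.708199 = 0.826140.
Q̄ = (S₀/π) × [bracket] = (813/π) × 0.826140 = 213.79 W/m².
— Configuration B (φ=+2.5°):
cos H₀ = −tan(+2.5°) tan(-44.326°) = 0.0426, H₀ = 1.5281 rad.
Bracket: H₀ sin φ sin δ + cos φ cos δ sin H₀ = 1.5281×0.04362×-0.69874 + 0.99905×0.71537×0.99909 = -0.046575 + 0.714040 = 0.667465.
Q̄ = (S₀/π) × [bracket] = (813/π) × 0.667465 = 172.73 W/m².
Ratio Q̄_A / Q̄_B = 213.79 / 172.73 = 1.238.

Q̄_A / Q̄_B ≈ 1.24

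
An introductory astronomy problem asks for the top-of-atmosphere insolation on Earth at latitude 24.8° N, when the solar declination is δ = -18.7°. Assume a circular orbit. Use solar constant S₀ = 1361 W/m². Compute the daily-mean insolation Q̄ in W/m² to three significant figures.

Q̄ ≈ 286 W/m²

cos H₀ = −tan(+24.8°) tan(-18.700°) = 0.1564, H₀ = 1.4138 rad.
Bracket: H₀ sin φ sin δ + cos φ cos δ sin H₀ = 1.4138×0.41945×-0.32061 + 0.90778×0.94721×0.98769 = -0.190128 + 0.849273 = 0.659145.
Q̄ = (S₀/π) × [bracket] = (1361/π) × 0.659145 = 285.6 W/m².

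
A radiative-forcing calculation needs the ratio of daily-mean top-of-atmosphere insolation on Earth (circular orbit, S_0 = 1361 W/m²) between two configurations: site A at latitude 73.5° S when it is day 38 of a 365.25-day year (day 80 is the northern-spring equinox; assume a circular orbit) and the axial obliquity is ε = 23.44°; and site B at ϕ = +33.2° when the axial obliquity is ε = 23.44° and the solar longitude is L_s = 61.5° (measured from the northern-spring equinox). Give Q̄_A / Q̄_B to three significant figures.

Q̄_A / Q̄_B ≈ 0.720

— Configuration A (ϕ=-73.5°):
Solar longitude: L_s = 360° × (38 − 80)/365.25 = -41.396°, i.e. -41.396° + 360° = 318.604°.
sin δ = sin 23.44° × sin 318.604° = -0.26304, so δ = -15.251°.
cos h₀ = −tan(-73.5°) tan(-15.251°) = -0.9204, h₀ = 2.7400 rad.
Bracket: h₀ sin ϕ sin δ + cos ϕ cos δ sin h₀ = 2.7400×-0.95882×-0.26304 + 0.28402×0.96478×0.39090 = 0.691050 + 0.107113 = 0.798163.
Q̄ = (S_0/π) × [bracket] = (1361/π) × 0.798163 = 345.78 W/m².
— Configuration B (ϕ=+33.2°):
Solar declination: sin δ = sin ε · sin L_s = sin 23.44° × sin 61.5° = 0.34958, so δ = +20.462°.
cos h₀ = −tan(+33.2°) tan(+20.462°) = -0.2442, h₀ = 1.8175 rad.
Bracket: h₀ sin ϕ sin δ + cos ϕ cos δ sin h₀ = 1.8175×0.54756×0.34958 + 0.83676×0.93691×0.96973 = 0.347899 + 0.760238 = 1.108137.
Q̄ = (S_0/π) × [bracket] = (1361/π) × 1.108137 = 480.07 W/m².
Ratio Q̄_A / Q̄_B = 345.78 / 480.07 = 0.7203.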